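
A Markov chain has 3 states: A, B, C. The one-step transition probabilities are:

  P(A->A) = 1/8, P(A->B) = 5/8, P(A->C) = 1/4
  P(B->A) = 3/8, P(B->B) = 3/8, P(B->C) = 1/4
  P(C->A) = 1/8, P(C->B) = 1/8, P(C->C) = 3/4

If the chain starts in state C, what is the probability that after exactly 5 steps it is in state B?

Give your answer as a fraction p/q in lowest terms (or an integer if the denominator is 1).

Answer: 593/2048

Derivation:
Computing P^5 by repeated multiplication:
P^1 =
  A: [1/8, 5/8, 1/4]
  B: [3/8, 3/8, 1/4]
  C: [1/8, 1/8, 3/4]
P^2 =
  A: [9/32, 11/32, 3/8]
  B: [7/32, 13/32, 3/8]
  C: [5/32, 7/32, 5/8]
P^3 =
  A: [27/128, 45/128, 7/16]
  B: [29/128, 43/128, 7/16]
  C: [23/128, 33/128, 9/16]
P^4 =
  A: [109/512, 163/512, 15/32]
  B: [107/512, 165/512, 15/32]
  C: [97/512, 143/512, 17/32]
P^5 =
  A: [419/2048, 637/2048, 31/64]
  B: [421/2048, 635/2048, 31/64]
  C: [399/2048, 593/2048, 33/64]

(P^5)[C -> B] = 593/2048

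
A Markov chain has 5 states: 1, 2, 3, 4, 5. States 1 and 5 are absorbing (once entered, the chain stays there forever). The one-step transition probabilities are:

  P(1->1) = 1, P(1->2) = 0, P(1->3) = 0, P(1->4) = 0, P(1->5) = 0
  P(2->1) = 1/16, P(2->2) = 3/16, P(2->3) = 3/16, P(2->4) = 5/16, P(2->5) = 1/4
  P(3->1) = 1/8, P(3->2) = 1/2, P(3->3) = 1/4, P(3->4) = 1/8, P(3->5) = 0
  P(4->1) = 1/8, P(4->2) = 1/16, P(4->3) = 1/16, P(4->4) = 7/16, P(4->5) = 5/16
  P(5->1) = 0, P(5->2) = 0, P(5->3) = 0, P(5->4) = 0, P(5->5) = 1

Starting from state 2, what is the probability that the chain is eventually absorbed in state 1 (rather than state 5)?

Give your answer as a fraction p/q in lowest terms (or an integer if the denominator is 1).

Answer: 151/528

Derivation:
Let a_i = P(absorbed in 1 | start in state i).
Boundary conditions: a_1 = 1, a_5 = 0.
For each transient state i, a_i = sum_j P(i->j) * a_j:
  a_2 = 1/16*a_1 + 3/16*a_2 + 3/16*a_3 + 5/16*a_4 + 1/4*a_5
  a_3 = 1/8*a_1 + 1/2*a_2 + 1/4*a_3 + 1/8*a_4 + 0*a_5
  a_4 = 1/8*a_1 + 1/16*a_2 + 1/16*a_3 + 7/16*a_4 + 5/16*a_5

Substituting a_1 = 1 and a_5 = 0, rearrange to (I - Q) a = r where r[i] = P(i -> 1):
  [13/16, -3/16, -5/16] . (a_2, a_3, a_4) = 1/16
  [-1/2, 3/4, -1/8] . (a_2, a_3, a_4) = 1/8
  [-1/16, -1/16, 9/16] . (a_2, a_3, a_4) = 1/8

Solving yields:
  a_2 = 151/528
  a_3 = 215/528
  a_4 = 79/264

Starting state is 2, so the absorption probability is a_2 = 151/528.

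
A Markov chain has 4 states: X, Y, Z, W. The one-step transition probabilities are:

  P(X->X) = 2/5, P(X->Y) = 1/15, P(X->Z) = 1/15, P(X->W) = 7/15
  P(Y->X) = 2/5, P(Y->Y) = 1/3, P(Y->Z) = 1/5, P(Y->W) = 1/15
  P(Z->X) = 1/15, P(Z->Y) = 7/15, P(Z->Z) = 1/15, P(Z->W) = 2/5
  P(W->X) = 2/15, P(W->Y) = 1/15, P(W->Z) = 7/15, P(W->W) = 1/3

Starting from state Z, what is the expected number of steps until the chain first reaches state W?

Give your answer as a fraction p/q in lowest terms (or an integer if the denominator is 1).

Let h_i = expected steps to first reach W from state i.
Boundary: h_W = 0.
First-step equations for the other states:
  h_X = 1 + 2/5*h_X + 1/15*h_Y + 1/15*h_Z + 7/15*h_W
  h_Y = 1 + 2/5*h_X + 1/3*h_Y + 1/5*h_Z + 1/15*h_W
  h_Z = 1 + 1/15*h_X + 7/15*h_Y + 1/15*h_Z + 2/5*h_W

Substituting h_W = 0 and rearranging gives the linear system (I - Q) h = 1:
  [3/5, -1/15, -1/15] . (h_X, h_Y, h_Z) = 1
  [-2/5, 2/3, -1/5] . (h_X, h_Y, h_Z) = 1
  [-1/15, -7/15, 14/15] . (h_X, h_Y, h_Z) = 1

Solving yields:
  h_X = 2295/932
  h_Y = 3675/932
  h_Z = 750/233

Starting state is Z, so the expected hitting time is h_Z = 750/233.

Answer: 750/233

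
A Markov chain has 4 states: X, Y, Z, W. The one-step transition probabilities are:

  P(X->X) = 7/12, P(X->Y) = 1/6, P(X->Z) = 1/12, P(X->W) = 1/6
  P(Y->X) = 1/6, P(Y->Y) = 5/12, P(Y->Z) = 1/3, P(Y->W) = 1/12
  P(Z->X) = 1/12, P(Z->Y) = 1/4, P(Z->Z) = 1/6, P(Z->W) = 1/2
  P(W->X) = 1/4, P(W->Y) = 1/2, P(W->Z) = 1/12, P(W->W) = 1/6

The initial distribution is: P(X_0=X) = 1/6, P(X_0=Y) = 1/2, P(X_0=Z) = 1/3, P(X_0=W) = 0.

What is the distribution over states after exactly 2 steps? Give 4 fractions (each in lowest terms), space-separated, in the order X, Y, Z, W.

Propagating the distribution step by step (d_{t+1} = d_t * P):
d_0 = (X=1/6, Y=1/2, Z=1/3, W=0)
  d_1[X] = 1/6*7/12 + 1/2*1/6 + 1/3*1/12 + 0*1/4 = 5/24
  d_1[Y] = 1/6*1/6 + 1/2*5/12 + 1/3*1/4 + 0*1/2 = 23/72
  d_1[Z] = 1/6*1/12 + 1/2*1/3 + 1/3*1/6 + 0*1/12 = 17/72
  d_1[W] = 1/6*1/6 + 1/2*1/12 + 1/3*1/2 + 0*1/6 = 17/72
d_1 = (X=5/24, Y=23/72, Z=17/72, W=17/72)
  d_2[X] = 5/24*7/12 + 23/72*1/6 + 17/72*1/12 + 17/72*1/4 = 73/288
  d_2[Y] = 5/24*1/6 + 23/72*5/12 + 17/72*1/4 + 17/72*1/2 = 149/432
  d_2[Z] = 5/24*1/12 + 23/72*1/3 + 17/72*1/6 + 17/72*1/12 = 79/432
  d_2[W] = 5/24*1/6 + 23/72*1/12 + 17/72*1/2 + 17/72*1/6 = 7/32
d_2 = (X=73/288, Y=149/432, Z=79/432, W=7/32)

Answer: 73/288 149/432 79/432 7/32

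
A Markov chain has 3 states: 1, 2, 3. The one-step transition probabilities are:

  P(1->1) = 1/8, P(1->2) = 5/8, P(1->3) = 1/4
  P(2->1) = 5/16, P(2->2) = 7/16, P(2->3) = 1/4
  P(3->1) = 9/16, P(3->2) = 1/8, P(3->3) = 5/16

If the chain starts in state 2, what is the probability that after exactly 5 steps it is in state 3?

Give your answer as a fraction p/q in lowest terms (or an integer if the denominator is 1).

Answer: 69905/262144

Derivation:
Computing P^5 by repeated multiplication:
P^1 =
  1: [1/8, 5/8, 1/4]
  2: [5/16, 7/16, 1/4]
  3: [9/16, 1/8, 5/16]
P^2 =
  1: [45/128, 49/128, 17/64]
  2: [81/256, 107/256, 17/64]
  3: [73/256, 57/128, 69/256]
P^3 =
  1: [641/2048, 861/2048, 273/1024]
  2: [1309/4096, 1695/4096, 273/1024]
  3: [1337/4096, 833/2048, 1093/4096]
P^4 =
  1: [10501/32768, 13529/32768, 4369/16384]
  2: [20921/65536, 27139/65536, 4369/16384]
  3: [20841/65536, 13609/32768, 17477/65536]
P^5 =
  1: [167289/524288, 217189/524288, 69905/262144]
  2: [334821/1048576, 434135/1048576, 69905/262144]
  3: [335065/1048576, 216945/524288, 279621/1048576]

(P^5)[2 -> 3] = 69905/262144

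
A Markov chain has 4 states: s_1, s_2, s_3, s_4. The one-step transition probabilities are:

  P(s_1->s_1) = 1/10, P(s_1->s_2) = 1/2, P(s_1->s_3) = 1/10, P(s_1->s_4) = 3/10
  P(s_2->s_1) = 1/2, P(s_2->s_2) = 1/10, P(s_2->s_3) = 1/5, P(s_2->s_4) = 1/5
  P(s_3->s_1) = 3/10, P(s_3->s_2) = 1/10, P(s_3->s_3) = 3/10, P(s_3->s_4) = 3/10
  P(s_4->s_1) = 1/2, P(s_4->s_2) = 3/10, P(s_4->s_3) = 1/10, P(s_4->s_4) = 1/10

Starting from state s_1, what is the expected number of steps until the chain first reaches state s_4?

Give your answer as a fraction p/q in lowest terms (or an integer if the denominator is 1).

Answer: 145/39

Derivation:
Let h_i = expected steps to first reach s_4 from state i.
Boundary: h_s_4 = 0.
First-step equations for the other states:
  h_s_1 = 1 + 1/10*h_s_1 + 1/2*h_s_2 + 1/10*h_s_3 + 3/10*h_s_4
  h_s_2 = 1 + 1/2*h_s_1 + 1/10*h_s_2 + 1/5*h_s_3 + 1/5*h_s_4
  h_s_3 = 1 + 3/10*h_s_1 + 1/10*h_s_2 + 3/10*h_s_3 + 3/10*h_s_4

Substituting h_s_4 = 0 and rearranging gives the linear system (I - Q) h = 1:
  [9/10, -1/2, -1/10] . (h_s_1, h_s_2, h_s_3) = 1
  [-1/2, 9/10, -1/5] . (h_s_1, h_s_2, h_s_3) = 1
  [-3/10, -1/10, 7/10] . (h_s_1, h_s_2, h_s_3) = 1

Solving yields:
  h_s_1 = 145/39
  h_s_2 = 155/39
  h_s_3 = 140/39

Starting state is s_1, so the expected hitting time is h_s_1 = 145/39.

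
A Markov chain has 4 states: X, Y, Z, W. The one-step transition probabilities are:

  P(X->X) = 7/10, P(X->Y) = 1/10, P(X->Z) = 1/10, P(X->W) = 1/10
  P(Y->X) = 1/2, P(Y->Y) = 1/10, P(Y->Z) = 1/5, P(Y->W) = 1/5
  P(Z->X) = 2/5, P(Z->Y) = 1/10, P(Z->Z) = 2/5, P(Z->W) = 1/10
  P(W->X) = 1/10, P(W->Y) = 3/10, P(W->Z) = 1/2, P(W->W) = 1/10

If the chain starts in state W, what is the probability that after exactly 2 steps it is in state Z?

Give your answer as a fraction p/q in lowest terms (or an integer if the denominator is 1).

Computing P^2 by repeated multiplication:
P^1 =
  X: [7/10, 1/10, 1/10, 1/10]
  Y: [1/2, 1/10, 1/5, 1/5]
  Z: [2/5, 1/10, 2/5, 1/10]
  W: [1/10, 3/10, 1/2, 1/10]
P^2 =
  X: [59/100, 3/25, 9/50, 11/100]
  Y: [1/2, 7/50, 1/4, 11/100]
  Z: [1/2, 3/25, 27/100, 11/100]
  W: [43/100, 3/25, 8/25, 13/100]

(P^2)[W -> Z] = 8/25

Answer: 8/25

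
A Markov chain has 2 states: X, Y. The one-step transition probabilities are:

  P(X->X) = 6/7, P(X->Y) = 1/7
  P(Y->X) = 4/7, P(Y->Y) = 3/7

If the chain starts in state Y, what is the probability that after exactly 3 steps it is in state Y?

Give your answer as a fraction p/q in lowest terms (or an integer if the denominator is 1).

Computing P^3 by repeated multiplication:
P^1 =
  X: [6/7, 1/7]
  Y: [4/7, 3/7]
P^2 =
  X: [40/49, 9/49]
  Y: [36/49, 13/49]
P^3 =
  X: [276/343, 67/343]
  Y: [268/343, 75/343]

(P^3)[Y -> Y] = 75/343

Answer: 75/343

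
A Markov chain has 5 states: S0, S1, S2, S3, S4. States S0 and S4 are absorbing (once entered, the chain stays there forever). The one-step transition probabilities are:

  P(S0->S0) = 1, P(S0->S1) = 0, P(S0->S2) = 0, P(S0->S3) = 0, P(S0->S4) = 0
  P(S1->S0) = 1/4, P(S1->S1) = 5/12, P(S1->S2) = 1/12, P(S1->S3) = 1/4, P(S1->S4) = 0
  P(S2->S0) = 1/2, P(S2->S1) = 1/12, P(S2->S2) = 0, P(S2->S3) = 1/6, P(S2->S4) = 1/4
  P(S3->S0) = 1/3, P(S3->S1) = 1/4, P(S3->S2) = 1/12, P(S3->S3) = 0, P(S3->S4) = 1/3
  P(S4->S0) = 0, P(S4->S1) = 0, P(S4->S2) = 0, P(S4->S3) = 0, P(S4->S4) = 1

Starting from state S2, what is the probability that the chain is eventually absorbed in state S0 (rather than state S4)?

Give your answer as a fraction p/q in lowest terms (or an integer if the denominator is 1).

Let a_i = P(absorbed in S0 | start in state i).
Boundary conditions: a_S0 = 1, a_S4 = 0.
For each transient state i, a_i = sum_j P(i->j) * a_j:
  a_S1 = 1/4*a_S0 + 5/12*a_S1 + 1/12*a_S2 + 1/4*a_S3 + 0*a_S4
  a_S2 = 1/2*a_S0 + 1/12*a_S1 + 0*a_S2 + 1/6*a_S3 + 1/4*a_S4
  a_S3 = 1/3*a_S0 + 1/4*a_S1 + 1/12*a_S2 + 0*a_S3 + 1/3*a_S4

Substituting a_S0 = 1 and a_S4 = 0, rearrange to (I - Q) a = r where r[i] = P(i -> S0):
  [7/12, -1/12, -1/4] . (a_S1, a_S2, a_S3) = 1/4
  [-1/12, 1, -1/6] . (a_S1, a_S2, a_S3) = 1/2
  [-1/4, -1/12, 1] . (a_S1, a_S2, a_S3) = 1/3

Solving yields:
  a_S1 = 668/865
  a_S2 = 572/865
  a_S3 = 503/865

Starting state is S2, so the absorption probability is a_S2 = 572/865.

Answer: 572/865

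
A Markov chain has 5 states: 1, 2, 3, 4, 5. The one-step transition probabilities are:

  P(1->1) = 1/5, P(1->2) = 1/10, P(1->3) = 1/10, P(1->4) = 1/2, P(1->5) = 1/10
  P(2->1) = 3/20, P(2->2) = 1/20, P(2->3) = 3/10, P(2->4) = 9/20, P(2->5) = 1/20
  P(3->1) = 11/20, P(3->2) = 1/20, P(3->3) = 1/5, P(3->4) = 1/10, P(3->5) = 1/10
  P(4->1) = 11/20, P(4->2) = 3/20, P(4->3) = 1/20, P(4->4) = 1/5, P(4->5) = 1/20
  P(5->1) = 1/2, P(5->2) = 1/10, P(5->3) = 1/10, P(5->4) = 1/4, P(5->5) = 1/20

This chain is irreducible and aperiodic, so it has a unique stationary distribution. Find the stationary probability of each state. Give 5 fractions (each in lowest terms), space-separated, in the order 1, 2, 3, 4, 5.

The stationary distribution satisfies pi = pi * P, i.e.:
  pi_1 = 1/5*pi_1 + 3/20*pi_2 + 11/20*pi_3 + 11/20*pi_4 + 1/2*pi_5
  pi_2 = 1/10*pi_1 + 1/20*pi_2 + 1/20*pi_3 + 3/20*pi_4 + 1/10*pi_5
  pi_3 = 1/10*pi_1 + 3/10*pi_2 + 1/5*pi_3 + 1/20*pi_4 + 1/10*pi_5
  pi_4 = 1/2*pi_1 + 9/20*pi_2 + 1/10*pi_3 + 1/5*pi_4 + 1/4*pi_5
  pi_5 = 1/10*pi_1 + 1/20*pi_2 + 1/10*pi_3 + 1/20*pi_4 + 1/20*pi_5
with normalization: pi_1 + pi_2 + pi_3 + pi_4 + pi_5 = 1.

Using the first 4 balance equations plus normalization, the linear system A*pi = b is:
  [-4/5, 3/20, 11/20, 11/20, 1/2] . pi = 0
  [1/10, -19/20, 1/20, 3/20, 1/10] . pi = 0
  [1/10, 3/10, -4/5, 1/20, 1/10] . pi = 0
  [1/2, 9/20, 1/10, -4/5, 1/4] . pi = 0
  [1, 1, 1, 1, 1] . pi = 1

Solving yields:
  pi_1 = 38108/102055
  pi_2 = 10761/102055
  pi_3 = 11857/102055
  pi_4 = 33728/102055
  pi_5 = 7601/102055

Verification (pi * P):
  38108/102055*1/5 + 10761/102055*3/20 + 11857/102055*11/20 + 33728/102055*11/20 + 7601/102055*1/2 = 38108/102055 = pi_1  (ok)
  38108/102055*1/10 + 10761/102055*1/20 + 11857/102055*1/20 + 33728/102055*3/20 + 7601/102055*1/10 = 10761/102055 = pi_2  (ok)
  38108/102055*1/10 + 10761/102055*3/10 + 11857/102055*1/5 + 33728/102055*1/20 + 7601/102055*1/10 = 11857/102055 = pi_3  (ok)
  38108/102055*1/2 + 10761/102055*9/20 + 11857/102055*1/10 + 33728/102055*1/5 + 7601/102055*1/4 = 33728/102055 = pi_4  (ok)
  38108/102055*1/10 + 10761/102055*1/20 + 11857/102055*1/10 + 33728/102055*1/20 + 7601/102055*1/20 = 7601/102055 = pi_5  (ok)

Answer: 38108/102055 10761/102055 11857/102055 33728/102055 7601/102055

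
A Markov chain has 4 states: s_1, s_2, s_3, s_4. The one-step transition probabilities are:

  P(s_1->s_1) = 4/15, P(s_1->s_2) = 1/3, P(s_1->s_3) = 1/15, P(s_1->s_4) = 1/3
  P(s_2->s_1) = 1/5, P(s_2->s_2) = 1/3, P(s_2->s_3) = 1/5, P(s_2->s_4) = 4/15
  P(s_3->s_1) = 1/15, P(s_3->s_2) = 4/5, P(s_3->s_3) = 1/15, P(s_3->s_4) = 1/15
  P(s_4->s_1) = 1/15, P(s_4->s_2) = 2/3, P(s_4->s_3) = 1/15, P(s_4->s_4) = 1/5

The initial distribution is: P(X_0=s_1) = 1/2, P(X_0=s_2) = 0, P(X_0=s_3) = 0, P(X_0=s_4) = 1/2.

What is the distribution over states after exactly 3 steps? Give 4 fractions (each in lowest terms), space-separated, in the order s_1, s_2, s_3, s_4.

Answer: 361/2250 43/90 143/1125 88/375

Derivation:
Propagating the distribution step by step (d_{t+1} = d_t * P):
d_0 = (s_1=1/2, s_2=0, s_3=0, s_4=1/2)
  d_1[s_1] = 1/2*4/15 + 0*1/5 + 0*1/15 + 1/2*1/15 = 1/6
  d_1[s_2] = 1/2*1/3 + 0*1/3 + 0*4/5 + 1/2*2/3 = 1/2
  d_1[s_3] = 1/2*1/15 + 0*1/5 + 0*1/15 + 1/2*1/15 = 1/15
  d_1[s_4] = 1/2*1/3 + 0*4/15 + 0*1/15 + 1/2*1/5 = 4/15
d_1 = (s_1=1/6, s_2=1/2, s_3=1/15, s_4=4/15)
  d_2[s_1] = 1/6*4/15 + 1/2*1/5 + 1/15*1/15 + 4/15*1/15 = 1/6
  d_2[s_2] = 1/6*1/3 + 1/2*1/3 + 1/15*4/5 + 4/15*2/3 = 34/75
  d_2[s_3] = 1/6*1/15 + 1/2*1/5 + 1/15*1/15 + 4/15*1/15 = 2/15
  d_2[s_4] = 1/6*1/3 + 1/2*4/15 + 1/15*1/15 + 4/15*1/5 = 37/150
d_2 = (s_1=1/6, s_2=34/75, s_3=2/15, s_4=37/150)
  d_3[s_1] = 1/6*4/15 + 34/75*1/5 + 2/15*1/15 + 37/150*1/15 = 361/2250
  d_3[s_2] = 1/6*1/3 + 34/75*1/3 + 2/15*4/5 + 37/150*2/3 = 43/90
  d_3[s_3] = 1/6*1/15 + 34/75*1/5 + 2/15*1/15 + 37/150*1/15 = 143/1125
  d_3[s_4] = 1/6*1/3 + 34/75*4/15 + 2/15*1/15 + 37/150*1/5 = 88/375
d_3 = (s_1=361/2250, s_2=43/90, s_3=143/1125, s_4=88/375)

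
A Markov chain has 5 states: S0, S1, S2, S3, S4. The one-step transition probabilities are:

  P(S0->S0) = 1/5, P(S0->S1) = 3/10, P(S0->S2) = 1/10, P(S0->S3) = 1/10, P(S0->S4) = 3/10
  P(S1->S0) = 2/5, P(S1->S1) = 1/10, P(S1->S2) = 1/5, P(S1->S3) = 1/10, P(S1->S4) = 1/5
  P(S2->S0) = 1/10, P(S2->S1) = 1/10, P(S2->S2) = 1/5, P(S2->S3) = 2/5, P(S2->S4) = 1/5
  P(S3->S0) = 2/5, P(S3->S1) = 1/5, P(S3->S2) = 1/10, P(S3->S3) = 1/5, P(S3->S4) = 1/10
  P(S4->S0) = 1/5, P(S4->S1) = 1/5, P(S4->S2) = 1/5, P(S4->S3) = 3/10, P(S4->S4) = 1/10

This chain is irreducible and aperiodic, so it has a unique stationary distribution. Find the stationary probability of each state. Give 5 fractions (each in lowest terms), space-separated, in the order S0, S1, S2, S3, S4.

Answer: 3271/12399 793/4133 1900/12399 2527/12399 774/4133

Derivation:
The stationary distribution satisfies pi = pi * P, i.e.:
  pi_S0 = 1/5*pi_S0 + 2/5*pi_S1 + 1/10*pi_S2 + 2/5*pi_S3 + 1/5*pi_S4
  pi_S1 = 3/10*pi_S0 + 1/10*pi_S1 + 1/10*pi_S2 + 1/5*pi_S3 + 1/5*pi_S4
  pi_S2 = 1/10*pi_S0 + 1/5*pi_S1 + 1/5*pi_S2 + 1/10*pi_S3 + 1/5*pi_S4
  pi_S3 = 1/10*pi_S0 + 1/10*pi_S1 + 2/5*pi_S2 + 1/5*pi_S3 + 3/10*pi_S4
  pi_S4 = 3/10*pi_S0 + 1/5*pi_S1 + 1/5*pi_S2 + 1/10*pi_S3 + 1/10*pi_S4
with normalization: pi_S0 + pi_S1 + pi_S2 + pi_S3 + pi_S4 = 1.

Using the first 4 balance equations plus normalization, the linear system A*pi = b is:
  [-4/5, 2/5, 1/10, 2/5, 1/5] . pi = 0
  [3/10, -9/10, 1/10, 1/5, 1/5] . pi = 0
  [1/10, 1/5, -4/5, 1/10, 1/5] . pi = 0
  [1/10, 1/10, 2/5, -4/5, 3/10] . pi = 0
  [1, 1, 1, 1, 1] . pi = 1

Solving yields:
  pi_S0 = 3271/12399
  pi_S1 = 793/4133
  pi_S2 = 1900/12399
  pi_S3 = 2527/12399
  pi_S4 = 774/4133

Verification (pi * P):
  3271/12399*1/5 + 793/4133*2/5 + 1900/12399*1/10 + 2527/12399*2/5 + 774/4133*1/5 = 3271/12399 = pi_S0  (ok)
  3271/12399*3/10 + 793/4133*1/10 + 1900/12399*1/10 + 2527/12399*1/5 + 774/4133*1/5 = 793/4133 = pi_S1  (ok)
  3271/12399*1/10 + 793/4133*1/5 + 1900/12399*1/5 + 2527/12399*1/10 + 774/4133*1/5 = 1900/12399 = pi_S2  (ok)
  3271/12399*1/10 + 793/4133*1/10 + 1900/12399*2/5 + 2527/12399*1/5 + 774/4133*3/10 = 2527/12399 = pi_S3  (ok)
  3271/12399*3/10 + 793/4133*1/5 + 1900/12399*1/5 + 2527/12399*1/10 + 774/4133*1/10 = 774/4133 = pi_S4  (ok)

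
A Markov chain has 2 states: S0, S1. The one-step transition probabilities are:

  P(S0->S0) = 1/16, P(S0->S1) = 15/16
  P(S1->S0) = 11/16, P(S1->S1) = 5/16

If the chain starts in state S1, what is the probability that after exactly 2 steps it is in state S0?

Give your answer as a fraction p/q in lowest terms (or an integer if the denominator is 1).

Computing P^2 by repeated multiplication:
P^1 =
  S0: [1/16, 15/16]
  S1: [11/16, 5/16]
P^2 =
  S0: [83/128, 45/128]
  S1: [33/128, 95/128]

(P^2)[S1 -> S0] = 33/128

Answer: 33/128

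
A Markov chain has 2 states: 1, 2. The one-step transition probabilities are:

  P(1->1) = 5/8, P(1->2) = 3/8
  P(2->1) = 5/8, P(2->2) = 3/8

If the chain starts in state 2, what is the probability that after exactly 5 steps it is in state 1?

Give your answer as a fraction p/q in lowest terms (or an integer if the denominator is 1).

Answer: 5/8

Derivation:
Computing P^5 by repeated multiplication:
P^1 =
  1: [5/8, 3/8]
  2: [5/8, 3/8]
P^2 =
  1: [5/8, 3/8]
  2: [5/8, 3/8]
P^3 =
  1: [5/8, 3/8]
  2: [5/8, 3/8]
P^4 =
  1: [5/8, 3/8]
  2: [5/8, 3/8]
P^5 =
  1: [5/8, 3/8]
  2: [5/8, 3/8]

(P^5)[2 -> 1] = 5/8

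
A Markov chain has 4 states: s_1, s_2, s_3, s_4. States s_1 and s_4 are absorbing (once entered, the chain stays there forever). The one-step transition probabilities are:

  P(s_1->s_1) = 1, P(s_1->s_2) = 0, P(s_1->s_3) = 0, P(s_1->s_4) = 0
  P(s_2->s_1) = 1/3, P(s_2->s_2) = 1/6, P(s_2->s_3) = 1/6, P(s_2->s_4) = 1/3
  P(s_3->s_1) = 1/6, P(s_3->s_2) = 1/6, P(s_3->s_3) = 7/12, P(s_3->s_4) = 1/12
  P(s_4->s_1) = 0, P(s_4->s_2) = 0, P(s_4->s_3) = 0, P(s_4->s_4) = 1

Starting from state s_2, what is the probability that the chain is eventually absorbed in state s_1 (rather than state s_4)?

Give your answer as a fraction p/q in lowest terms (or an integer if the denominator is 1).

Let a_i = P(absorbed in s_1 | start in state i).
Boundary conditions: a_s_1 = 1, a_s_4 = 0.
For each transient state i, a_i = sum_j P(i->j) * a_j:
  a_s_2 = 1/3*a_s_1 + 1/6*a_s_2 + 1/6*a_s_3 + 1/3*a_s_4
  a_s_3 = 1/6*a_s_1 + 1/6*a_s_2 + 7/12*a_s_3 + 1/12*a_s_4

Substituting a_s_1 = 1 and a_s_4 = 0, rearrange to (I - Q) a = r where r[i] = P(i -> s_1):
  [5/6, -1/6] . (a_s_2, a_s_3) = 1/3
  [-1/6, 5/12] . (a_s_2, a_s_3) = 1/6

Solving yields:
  a_s_2 = 12/23
  a_s_3 = 14/23

Starting state is s_2, so the absorption probability is a_s_2 = 12/23.

Answer: 12/23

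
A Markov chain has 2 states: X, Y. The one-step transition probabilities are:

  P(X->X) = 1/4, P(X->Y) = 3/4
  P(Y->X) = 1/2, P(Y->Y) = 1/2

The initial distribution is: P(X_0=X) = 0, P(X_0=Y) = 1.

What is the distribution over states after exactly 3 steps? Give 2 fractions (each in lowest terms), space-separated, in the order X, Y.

Propagating the distribution step by step (d_{t+1} = d_t * P):
d_0 = (X=0, Y=1)
  d_1[X] = 0*1/4 + 1*1/2 = 1/2
  d_1[Y] = 0*3/4 + 1*1/2 = 1/2
d_1 = (X=1/2, Y=1/2)
  d_2[X] = 1/2*1/4 + 1/2*1/2 = 3/8
  d_2[Y] = 1/2*3/4 + 1/2*1/2 = 5/8
d_2 = (X=3/8, Y=5/8)
  d_3[X] = 3/8*1/4 + 5/8*1/2 = 13/32
  d_3[Y] = 3/8*3/4 + 5/8*1/2 = 19/32
d_3 = (X=13/32, Y=19/32)

Answer: 13/32 19/32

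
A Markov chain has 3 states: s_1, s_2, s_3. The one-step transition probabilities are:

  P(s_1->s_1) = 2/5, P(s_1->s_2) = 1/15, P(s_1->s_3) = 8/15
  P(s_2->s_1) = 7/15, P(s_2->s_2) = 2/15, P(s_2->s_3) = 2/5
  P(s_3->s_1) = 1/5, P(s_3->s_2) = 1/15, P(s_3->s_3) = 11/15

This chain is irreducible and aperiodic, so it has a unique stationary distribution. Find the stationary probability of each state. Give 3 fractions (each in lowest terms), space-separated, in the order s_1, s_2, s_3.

Answer: 23/84 1/14 55/84

Derivation:
The stationary distribution satisfies pi = pi * P, i.e.:
  pi_s_1 = 2/5*pi_s_1 + 7/15*pi_s_2 + 1/5*pi_s_3
  pi_s_2 = 1/15*pi_s_1 + 2/15*pi_s_2 + 1/15*pi_s_3
  pi_s_3 = 8/15*pi_s_1 + 2/5*pi_s_2 + 11/15*pi_s_3
with normalization: pi_s_1 + pi_s_2 + pi_s_3 = 1.

Using the first 2 balance equations plus normalization, the linear system A*pi = b is:
  [-3/5, 7/15, 1/5] . pi = 0
  [1/15, -13/15, 1/15] . pi = 0
  [1, 1, 1] . pi = 1

Solving yields:
  pi_s_1 = 23/84
  pi_s_2 = 1/14
  pi_s_3 = 55/84

Verification (pi * P):
  23/84*2/5 + 1/14*7/15 + 55/84*1/5 = 23/84 = pi_s_1  (ok)
  23/84*1/15 + 1/14*2/15 + 55/84*1/15 = 1/14 = pi_s_2  (ok)
  23/84*8/15 + 1/14*2/5 + 55/84*11/15 = 55/84 = pi_s_3  (ok)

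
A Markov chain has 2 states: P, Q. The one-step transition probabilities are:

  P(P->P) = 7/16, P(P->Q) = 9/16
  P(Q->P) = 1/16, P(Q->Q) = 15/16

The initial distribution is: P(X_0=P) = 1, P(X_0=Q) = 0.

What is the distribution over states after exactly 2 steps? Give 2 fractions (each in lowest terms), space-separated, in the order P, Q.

Answer: 29/128 99/128

Derivation:
Propagating the distribution step by step (d_{t+1} = d_t * P):
d_0 = (P=1, Q=0)
  d_1[P] = 1*7/16 + 0*1/16 = 7/16
  d_1[Q] = 1*9/16 + 0*15/16 = 9/16
d_1 = (P=7/16, Q=9/16)
  d_2[P] = 7/16*7/16 + 9/16*1/16 = 29/128
  d_2[Q] = 7/16*9/16 + 9/16*15/16 = 99/128
d_2 = (P=29/128, Q=99/128)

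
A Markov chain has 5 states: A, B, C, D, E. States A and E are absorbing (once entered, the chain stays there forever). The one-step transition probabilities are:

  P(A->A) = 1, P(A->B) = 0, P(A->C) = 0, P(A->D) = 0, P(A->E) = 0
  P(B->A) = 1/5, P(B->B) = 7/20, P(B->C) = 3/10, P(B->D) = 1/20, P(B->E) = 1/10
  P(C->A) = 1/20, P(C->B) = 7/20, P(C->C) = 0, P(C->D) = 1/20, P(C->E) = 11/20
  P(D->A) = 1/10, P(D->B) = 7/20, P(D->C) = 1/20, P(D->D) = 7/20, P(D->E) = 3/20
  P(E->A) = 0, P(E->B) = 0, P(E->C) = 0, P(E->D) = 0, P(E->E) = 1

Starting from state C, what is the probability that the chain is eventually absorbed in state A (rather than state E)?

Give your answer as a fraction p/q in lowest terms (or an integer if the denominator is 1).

Let a_i = P(absorbed in A | start in state i).
Boundary conditions: a_A = 1, a_E = 0.
For each transient state i, a_i = sum_j P(i->j) * a_j:
  a_B = 1/5*a_A + 7/20*a_B + 3/10*a_C + 1/20*a_D + 1/10*a_E
  a_C = 1/20*a_A + 7/20*a_B + 0*a_C + 1/20*a_D + 11/20*a_E
  a_D = 1/10*a_A + 7/20*a_B + 1/20*a_C + 7/20*a_D + 3/20*a_E

Substituting a_A = 1 and a_E = 0, rearrange to (I - Q) a = r where r[i] = P(i -> A):
  [13/20, -3/10, -1/20] . (a_B, a_C, a_D) = 1/5
  [-7/20, 1, -1/20] . (a_B, a_C, a_D) = 1/20
  [-7/20, -1/20, 13/20] . (a_B, a_C, a_D) = 1/10

Solving yields:
  a_B = 1167/2632
  a_C = 297/1316
  a_D = 1079/2632

Starting state is C, so the absorption probability is a_C = 297/1316.

Answer: 297/1316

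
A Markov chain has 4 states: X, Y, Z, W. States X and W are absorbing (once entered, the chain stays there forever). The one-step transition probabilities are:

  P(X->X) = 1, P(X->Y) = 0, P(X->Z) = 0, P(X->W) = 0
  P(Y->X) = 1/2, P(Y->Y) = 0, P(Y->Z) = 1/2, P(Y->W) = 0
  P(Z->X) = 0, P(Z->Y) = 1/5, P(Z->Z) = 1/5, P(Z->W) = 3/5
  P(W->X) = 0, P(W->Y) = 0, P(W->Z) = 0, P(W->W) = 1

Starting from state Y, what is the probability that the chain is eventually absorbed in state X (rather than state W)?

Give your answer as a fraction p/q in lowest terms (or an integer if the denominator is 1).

Answer: 4/7

Derivation:
Let a_i = P(absorbed in X | start in state i).
Boundary conditions: a_X = 1, a_W = 0.
For each transient state i, a_i = sum_j P(i->j) * a_j:
  a_Y = 1/2*a_X + 0*a_Y + 1/2*a_Z + 0*a_W
  a_Z = 0*a_X + 1/5*a_Y + 1/5*a_Z + 3/5*a_W

Substituting a_X = 1 and a_W = 0, rearrange to (I - Q) a = r where r[i] = P(i -> X):
  [1, -1/2] . (a_Y, a_Z) = 1/2
  [-1/5, 4/5] . (a_Y, a_Z) = 0

Solving yields:
  a_Y = 4/7
  a_Z = 1/7

Starting state is Y, so the absorption probability is a_Y = 4/7.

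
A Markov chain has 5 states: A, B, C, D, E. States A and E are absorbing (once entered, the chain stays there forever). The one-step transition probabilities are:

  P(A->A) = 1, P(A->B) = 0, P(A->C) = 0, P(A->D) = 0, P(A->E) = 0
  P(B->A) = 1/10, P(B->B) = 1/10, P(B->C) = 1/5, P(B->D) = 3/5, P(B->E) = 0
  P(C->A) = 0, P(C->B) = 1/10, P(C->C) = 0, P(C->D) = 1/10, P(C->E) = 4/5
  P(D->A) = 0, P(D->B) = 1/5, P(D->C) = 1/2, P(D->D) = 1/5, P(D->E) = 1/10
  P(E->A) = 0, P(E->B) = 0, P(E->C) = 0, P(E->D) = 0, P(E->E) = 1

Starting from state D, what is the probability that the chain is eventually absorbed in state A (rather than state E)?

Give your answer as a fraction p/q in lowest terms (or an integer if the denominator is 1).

Answer: 5/101

Derivation:
Let a_i = P(absorbed in A | start in state i).
Boundary conditions: a_A = 1, a_E = 0.
For each transient state i, a_i = sum_j P(i->j) * a_j:
  a_B = 1/10*a_A + 1/10*a_B + 1/5*a_C + 3/5*a_D + 0*a_E
  a_C = 0*a_A + 1/10*a_B + 0*a_C + 1/10*a_D + 4/5*a_E
  a_D = 0*a_A + 1/5*a_B + 1/2*a_C + 1/5*a_D + 1/10*a_E

Substituting a_A = 1 and a_E = 0, rearrange to (I - Q) a = r where r[i] = P(i -> A):
  [9/10, -1/5, -3/5] . (a_B, a_C, a_D) = 1/10
  [-1/10, 1, -1/10] . (a_B, a_C, a_D) = 0
  [-1/5, -1/2, 4/5] . (a_B, a_C, a_D) = 0

Solving yields:
  a_B = 15/101
  a_C = 2/101
  a_D = 5/101

Starting state is D, so the absorption probability is a_D = 5/101.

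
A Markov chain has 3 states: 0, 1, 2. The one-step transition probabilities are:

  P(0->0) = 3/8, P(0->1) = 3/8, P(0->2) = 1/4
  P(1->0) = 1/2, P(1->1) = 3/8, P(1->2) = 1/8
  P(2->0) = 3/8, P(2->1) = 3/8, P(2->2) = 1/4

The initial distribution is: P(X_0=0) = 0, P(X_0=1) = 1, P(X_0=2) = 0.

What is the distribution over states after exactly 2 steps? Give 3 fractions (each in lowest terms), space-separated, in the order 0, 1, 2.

Answer: 27/64 3/8 13/64

Derivation:
Propagating the distribution step by step (d_{t+1} = d_t * P):
d_0 = (0=0, 1=1, 2=0)
  d_1[0] = 0*3/8 + 1*1/2 + 0*3/8 = 1/2
  d_1[1] = 0*3/8 + 1*3/8 + 0*3/8 = 3/8
  d_1[2] = 0*1/4 + 1*1/8 + 0*1/4 = 1/8
d_1 = (0=1/2, 1=3/8, 2=1/8)
  d_2[0] = 1/2*3/8 + 3/8*1/2 + 1/8*3/8 = 27/64
  d_2[1] = 1/2*3/8 + 3/8*3/8 + 1/8*3/8 = 3/8
  d_2[2] = 1/2*1/4 + 3/8*1/8 + 1/8*1/4 = 13/64
d_2 = (0=27/64, 1=3/8, 2=13/64)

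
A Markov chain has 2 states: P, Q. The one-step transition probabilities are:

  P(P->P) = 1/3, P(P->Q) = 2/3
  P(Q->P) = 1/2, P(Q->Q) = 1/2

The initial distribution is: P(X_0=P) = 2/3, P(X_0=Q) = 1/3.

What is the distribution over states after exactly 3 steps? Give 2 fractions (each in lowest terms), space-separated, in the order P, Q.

Propagating the distribution step by step (d_{t+1} = d_t * P):
d_0 = (P=2/3, Q=1/3)
  d_1[P] = 2/3*1/3 + 1/3*1/2 = 7/18
  d_1[Q] = 2/3*2/3 + 1/3*1/2 = 11/18
d_1 = (P=7/18, Q=11/18)
  d_2[P] = 7/18*1/3 + 11/18*1/2 = 47/108
  d_2[Q] = 7/18*2/3 + 11/18*1/2 = 61/108
d_2 = (P=47/108, Q=61/108)
  d_3[P] = 47/108*1/3 + 61/108*1/2 = 277/648
  d_3[Q] = 47/108*2/3 + 61/108*1/2 = 371/648
d_3 = (P=277/648, Q=371/648)

Answer: 277/648 371/648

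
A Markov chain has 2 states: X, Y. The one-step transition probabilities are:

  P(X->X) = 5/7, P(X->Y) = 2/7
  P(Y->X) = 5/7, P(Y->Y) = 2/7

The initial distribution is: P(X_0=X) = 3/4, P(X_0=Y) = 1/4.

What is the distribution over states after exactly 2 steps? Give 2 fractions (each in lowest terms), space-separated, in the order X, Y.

Propagating the distribution step by step (d_{t+1} = d_t * P):
d_0 = (X=3/4, Y=1/4)
  d_1[X] = 3/4*5/7 + 1/4*5/7 = 5/7
  d_1[Y] = 3/4*2/7 + 1/4*2/7 = 2/7
d_1 = (X=5/7, Y=2/7)
  d_2[X] = 5/7*5/7 + 2/7*5/7 = 5/7
  d_2[Y] = 5/7*2/7 + 2/7*2/7 = 2/7
d_2 = (X=5/7, Y=2/7)

Answer: 5/7 2/7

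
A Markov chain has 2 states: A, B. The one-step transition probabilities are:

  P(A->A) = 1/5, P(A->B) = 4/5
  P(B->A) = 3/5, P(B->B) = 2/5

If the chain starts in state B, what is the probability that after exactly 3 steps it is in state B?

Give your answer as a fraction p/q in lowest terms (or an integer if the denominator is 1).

Answer: 68/125

Derivation:
Computing P^3 by repeated multiplication:
P^1 =
  A: [1/5, 4/5]
  B: [3/5, 2/5]
P^2 =
  A: [13/25, 12/25]
  B: [9/25, 16/25]
P^3 =
  A: [49/125, 76/125]
  B: [57/125, 68/125]

(P^3)[B -> B] = 68/125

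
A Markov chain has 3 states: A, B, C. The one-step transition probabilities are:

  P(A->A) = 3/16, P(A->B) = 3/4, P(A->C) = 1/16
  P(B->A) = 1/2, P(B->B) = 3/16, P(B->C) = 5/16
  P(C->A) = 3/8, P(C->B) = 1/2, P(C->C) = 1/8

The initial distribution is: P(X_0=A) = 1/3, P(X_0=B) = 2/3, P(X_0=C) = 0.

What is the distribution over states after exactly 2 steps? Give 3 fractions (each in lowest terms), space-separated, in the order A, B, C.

Answer: 89/256 185/384 131/768

Derivation:
Propagating the distribution step by step (d_{t+1} = d_t * P):
d_0 = (A=1/3, B=2/3, C=0)
  d_1[A] = 1/3*3/16 + 2/3*1/2 + 0*3/8 = 19/48
  d_1[B] = 1/3*3/4 + 2/3*3/16 + 0*1/2 = 3/8
  d_1[C] = 1/3*1/16 + 2/3*5/16 + 0*1/8 = 11/48
d_1 = (A=19/48, B=3/8, C=11/48)
  d_2[A] = 19/48*3/16 + 3/8*1/2 + 11/48*3/8 = 89/256
  d_2[B] = 19/48*3/4 + 3/8*3/16 + 11/48*1/2 = 185/384
  d_2[C] = 19/48*1/16 + 3/8*5/16 + 11/48*1/8 = 131/768
d_2 = (A=89/256, B=185/384, C=131/768)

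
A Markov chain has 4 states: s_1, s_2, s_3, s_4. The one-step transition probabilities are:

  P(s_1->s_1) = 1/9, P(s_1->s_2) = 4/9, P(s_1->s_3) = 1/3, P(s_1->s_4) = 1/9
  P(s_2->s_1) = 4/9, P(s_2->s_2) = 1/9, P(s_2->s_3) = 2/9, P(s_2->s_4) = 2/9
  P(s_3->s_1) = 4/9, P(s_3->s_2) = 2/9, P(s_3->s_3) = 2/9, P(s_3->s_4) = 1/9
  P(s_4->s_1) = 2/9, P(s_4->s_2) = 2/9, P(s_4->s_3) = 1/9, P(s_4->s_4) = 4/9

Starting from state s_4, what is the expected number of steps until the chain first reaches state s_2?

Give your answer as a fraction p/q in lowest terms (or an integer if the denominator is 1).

Let h_i = expected steps to first reach s_2 from state i.
Boundary: h_s_2 = 0.
First-step equations for the other states:
  h_s_1 = 1 + 1/9*h_s_1 + 4/9*h_s_2 + 1/3*h_s_3 + 1/9*h_s_4
  h_s_3 = 1 + 4/9*h_s_1 + 2/9*h_s_2 + 2/9*h_s_3 + 1/9*h_s_4
  h_s_4 = 1 + 2/9*h_s_1 + 2/9*h_s_2 + 1/9*h_s_3 + 4/9*h_s_4

Substituting h_s_2 = 0 and rearranging gives the linear system (I - Q) h = 1:
  [8/9, -1/3, -1/9] . (h_s_1, h_s_3, h_s_4) = 1
  [-4/9, 7/9, -1/9] . (h_s_1, h_s_3, h_s_4) = 1
  [-2/9, -1/9, 5/9] . (h_s_1, h_s_3, h_s_4) = 1

Solving yields:
  h_s_1 = 135/47
  h_s_3 = 162/47
  h_s_4 = 171/47

Starting state is s_4, so the expected hitting time is h_s_4 = 171/47.

Answer: 171/47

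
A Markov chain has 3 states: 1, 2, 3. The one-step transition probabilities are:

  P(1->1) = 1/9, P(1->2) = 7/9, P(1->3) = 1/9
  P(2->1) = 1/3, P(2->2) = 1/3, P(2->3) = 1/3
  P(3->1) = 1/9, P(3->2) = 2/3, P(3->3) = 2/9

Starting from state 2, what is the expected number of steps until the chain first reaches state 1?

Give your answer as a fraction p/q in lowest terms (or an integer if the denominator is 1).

Let h_i = expected steps to first reach 1 from state i.
Boundary: h_1 = 0.
First-step equations for the other states:
  h_2 = 1 + 1/3*h_1 + 1/3*h_2 + 1/3*h_3
  h_3 = 1 + 1/9*h_1 + 2/3*h_2 + 2/9*h_3

Substituting h_1 = 0 and rearranging gives the linear system (I - Q) h = 1:
  [2/3, -1/3] . (h_2, h_3) = 1
  [-2/3, 7/9] . (h_2, h_3) = 1

Solving yields:
  h_2 = 15/4
  h_3 = 9/2

Starting state is 2, so the expected hitting time is h_2 = 15/4.

Answer: 15/4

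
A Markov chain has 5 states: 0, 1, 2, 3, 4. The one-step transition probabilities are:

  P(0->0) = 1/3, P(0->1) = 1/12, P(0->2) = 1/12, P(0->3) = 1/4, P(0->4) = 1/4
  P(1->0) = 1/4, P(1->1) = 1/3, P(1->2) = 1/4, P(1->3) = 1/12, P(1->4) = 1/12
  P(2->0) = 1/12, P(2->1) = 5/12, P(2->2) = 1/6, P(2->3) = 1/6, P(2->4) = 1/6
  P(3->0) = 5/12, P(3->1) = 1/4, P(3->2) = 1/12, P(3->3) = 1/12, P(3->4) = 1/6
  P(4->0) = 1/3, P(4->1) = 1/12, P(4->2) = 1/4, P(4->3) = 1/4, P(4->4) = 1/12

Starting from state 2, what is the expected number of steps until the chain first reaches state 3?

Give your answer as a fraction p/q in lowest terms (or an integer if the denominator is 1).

Let h_i = expected steps to first reach 3 from state i.
Boundary: h_3 = 0.
First-step equations for the other states:
  h_0 = 1 + 1/3*h_0 + 1/12*h_1 + 1/12*h_2 + 1/4*h_3 + 1/4*h_4
  h_1 = 1 + 1/4*h_0 + 1/3*h_1 + 1/4*h_2 + 1/12*h_3 + 1/12*h_4
  h_2 = 1 + 1/12*h_0 + 5/12*h_1 + 1/6*h_2 + 1/6*h_3 + 1/6*h_4
  h_4 = 1 + 1/3*h_0 + 1/12*h_1 + 1/4*h_2 + 1/4*h_3 + 1/12*h_4

Substituting h_3 = 0 and rearranging gives the linear system (I - Q) h = 1:
  [2/3, -1/12, -1/12, -1/4] . (h_0, h_1, h_2, h_4) = 1
  [-1/4, 2/3, -1/4, -1/12] . (h_0, h_1, h_2, h_4) = 1
  [-1/12, -5/12, 5/6, -1/6] . (h_0, h_1, h_2, h_4) = 1
  [-1/3, -1/12, -1/4, 11/12] . (h_0, h_1, h_2, h_4) = 1

Solving yields:
  h_0 = 981/203
  h_1 = 1233/203
  h_2 = 2319/406
  h_4 = 2013/406

Starting state is 2, so the expected hitting time is h_2 = 2319/406.

Answer: 2319/406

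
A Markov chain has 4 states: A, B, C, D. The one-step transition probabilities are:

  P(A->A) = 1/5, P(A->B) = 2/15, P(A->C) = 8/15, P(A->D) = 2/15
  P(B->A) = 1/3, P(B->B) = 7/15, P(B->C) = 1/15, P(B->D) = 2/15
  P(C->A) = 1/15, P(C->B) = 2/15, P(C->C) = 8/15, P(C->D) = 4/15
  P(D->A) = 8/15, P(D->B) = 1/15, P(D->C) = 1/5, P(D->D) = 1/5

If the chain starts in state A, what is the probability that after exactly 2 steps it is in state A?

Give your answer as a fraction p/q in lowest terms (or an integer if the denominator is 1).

Computing P^2 by repeated multiplication:
P^1 =
  A: [1/5, 2/15, 8/15, 2/15]
  B: [1/3, 7/15, 1/15, 2/15]
  C: [1/15, 2/15, 8/15, 4/15]
  D: [8/15, 1/15, 1/5, 1/5]
P^2 =
  A: [43/225, 38/225, 32/75, 16/75]
  B: [67/225, 7/25, 61/225, 34/225]
  C: [53/225, 4/25, 86/225, 2/9]
  D: [56/225, 32/225, 98/225, 13/75]

(P^2)[A -> A] = 43/225

Answer: 43/225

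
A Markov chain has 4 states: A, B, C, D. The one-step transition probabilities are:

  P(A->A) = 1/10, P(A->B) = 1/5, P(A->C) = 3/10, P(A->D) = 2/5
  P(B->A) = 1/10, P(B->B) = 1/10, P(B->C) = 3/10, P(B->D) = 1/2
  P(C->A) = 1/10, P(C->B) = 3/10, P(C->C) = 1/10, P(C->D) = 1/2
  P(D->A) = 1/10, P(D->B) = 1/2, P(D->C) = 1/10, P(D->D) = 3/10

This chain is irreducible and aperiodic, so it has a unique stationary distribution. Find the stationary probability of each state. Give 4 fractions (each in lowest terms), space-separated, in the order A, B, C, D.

Answer: 1/10 223/720 131/720 49/120

Derivation:
The stationary distribution satisfies pi = pi * P, i.e.:
  pi_A = 1/10*pi_A + 1/10*pi_B + 1/10*pi_C + 1/10*pi_D
  pi_B = 1/5*pi_A + 1/10*pi_B + 3/10*pi_C + 1/2*pi_D
  pi_C = 3/10*pi_A + 3/10*pi_B + 1/10*pi_C + 1/10*pi_D
  pi_D = 2/5*pi_A + 1/2*pi_B + 1/2*pi_C + 3/10*pi_D
with normalization: pi_A + pi_B + pi_C + pi_D = 1.

Using the first 3 balance equations plus normalization, the linear system A*pi = b is:
  [-9/10, 1/10, 1/10, 1/10] . pi = 0
  [1/5, -9/10, 3/10, 1/2] . pi = 0
  [3/10, 3/10, -9/10, 1/10] . pi = 0
  [1, 1, 1, 1] . pi = 1

Solving yields:
  pi_A = 1/10
  pi_B = 223/720
  pi_C = 131/720
  pi_D = 49/120

Verification (pi * P):
  1/10*1/10 + 223/720*1/10 + 131/720*1/10 + 49/120*1/10 = 1/10 = pi_A  (ok)
  1/10*1/5 + 223/720*1/10 + 131/720*3/10 + 49/120*1/2 = 223/720 = pi_B  (ok)
  1/10*3/10 + 223/720*3/10 + 131/720*1/10 + 49/120*1/10 = 131/720 = pi_C  (ok)
  1/10*2/5 + 223/720*1/2 + 131/720*1/2 + 49/120*3/10 = 49/120 = pi_D  (ok)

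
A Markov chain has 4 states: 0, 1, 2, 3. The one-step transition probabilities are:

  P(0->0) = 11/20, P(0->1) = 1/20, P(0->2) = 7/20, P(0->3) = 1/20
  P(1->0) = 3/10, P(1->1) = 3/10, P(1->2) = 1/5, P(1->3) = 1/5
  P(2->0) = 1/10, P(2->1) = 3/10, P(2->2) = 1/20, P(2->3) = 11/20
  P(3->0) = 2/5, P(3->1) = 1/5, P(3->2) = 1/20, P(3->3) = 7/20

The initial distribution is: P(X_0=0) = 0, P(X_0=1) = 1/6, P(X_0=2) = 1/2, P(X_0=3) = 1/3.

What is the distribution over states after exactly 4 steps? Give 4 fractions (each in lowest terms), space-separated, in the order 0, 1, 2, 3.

Propagating the distribution step by step (d_{t+1} = d_t * P):
d_0 = (0=0, 1=1/6, 2=1/2, 3=1/3)
  d_1[0] = 0*11/20 + 1/6*3/10 + 1/2*1/10 + 1/3*2/5 = 7/30
  d_1[1] = 0*1/20 + 1/6*3/10 + 1/2*3/10 + 1/3*1/5 = 4/15
  d_1[2] = 0*7/20 + 1/6*1/5 + 1/2*1/20 + 1/3*1/20 = 3/40
  d_1[3] = 0*1/20 + 1/6*1/5 + 1/2*11/20 + 1/3*7/20 = 17/40
d_1 = (0=7/30, 1=4/15, 2=3/40, 3=17/40)
  d_2[0] = 7/30*11/20 + 4/15*3/10 + 3/40*1/10 + 17/40*2/5 = 463/1200
  d_2[1] = 7/30*1/20 + 4/15*3/10 + 3/40*3/10 + 17/40*1/5 = 239/1200
  d_2[2] = 7/30*7/20 + 4/15*1/5 + 3/40*1/20 + 17/40*1/20 = 4/25
  d_2[3] = 7/30*1/20 + 4/15*1/5 + 3/40*11/20 + 17/40*7/20 = 51/200
d_2 = (0=463/1200, 1=239/1200, 2=4/25, 3=51/200)
  d_3[0] = 463/1200*11/20 + 239/1200*3/10 + 4/25*1/10 + 51/200*2/5 = 9359/24000
  d_3[1] = 463/1200*1/20 + 239/1200*3/10 + 4/25*3/10 + 51/200*1/5 = 4273/24000
  d_3[2] = 463/1200*7/20 + 239/1200*1/5 + 4/25*1/20 + 51/200*1/20 = 313/1600
  d_3[3] = 463/1200*1/20 + 239/1200*1/5 + 4/25*11/20 + 51/200*7/20 = 1891/8000
d_3 = (0=9359/24000, 1=4273/24000, 2=313/1600, 3=1891/8000)
  d_4[0] = 9359/24000*11/20 + 4273/24000*3/10 + 313/1600*1/10 + 1891/8000*2/5 = 183361/480000
  d_4[1] = 9359/24000*1/20 + 4273/24000*3/10 + 313/1600*3/10 + 1891/8000*1/5 = 85859/480000
  d_4[2] = 9359/24000*7/20 + 4273/24000*1/5 + 313/1600*1/20 + 1891/8000*1/20 = 30991/160000
  d_4[3] = 9359/24000*1/20 + 4273/24000*1/5 + 313/1600*11/20 + 1891/8000*7/20 = 39269/160000
d_4 = (0=183361/480000, 1=85859/480000, 2=30991/160000, 3=39269/160000)

Answer: 183361/480000 85859/480000 30991/160000 39269/160000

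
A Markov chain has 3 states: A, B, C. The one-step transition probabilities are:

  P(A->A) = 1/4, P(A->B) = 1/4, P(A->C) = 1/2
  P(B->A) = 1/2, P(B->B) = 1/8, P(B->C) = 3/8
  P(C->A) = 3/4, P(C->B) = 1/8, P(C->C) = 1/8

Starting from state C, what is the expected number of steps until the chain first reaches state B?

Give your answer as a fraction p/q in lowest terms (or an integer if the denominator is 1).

Answer: 16/3

Derivation:
Let h_i = expected steps to first reach B from state i.
Boundary: h_B = 0.
First-step equations for the other states:
  h_A = 1 + 1/4*h_A + 1/4*h_B + 1/2*h_C
  h_C = 1 + 3/4*h_A + 1/8*h_B + 1/8*h_C

Substituting h_B = 0 and rearranging gives the linear system (I - Q) h = 1:
  [3/4, -1/2] . (h_A, h_C) = 1
  [-3/4, 7/8] . (h_A, h_C) = 1

Solving yields:
  h_A = 44/9
  h_C = 16/3

Starting state is C, so the expected hitting time is h_C = 16/3.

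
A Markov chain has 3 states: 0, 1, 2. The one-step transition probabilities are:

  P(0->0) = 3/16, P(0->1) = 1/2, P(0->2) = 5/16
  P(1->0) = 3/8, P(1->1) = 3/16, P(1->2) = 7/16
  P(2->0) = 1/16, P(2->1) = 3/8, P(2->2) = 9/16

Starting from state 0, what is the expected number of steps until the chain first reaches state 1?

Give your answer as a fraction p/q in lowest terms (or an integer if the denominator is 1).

Answer: 96/43

Derivation:
Let h_i = expected steps to first reach 1 from state i.
Boundary: h_1 = 0.
First-step equations for the other states:
  h_0 = 1 + 3/16*h_0 + 1/2*h_1 + 5/16*h_2
  h_2 = 1 + 1/16*h_0 + 3/8*h_1 + 9/16*h_2

Substituting h_1 = 0 and rearranging gives the linear system (I - Q) h = 1:
  [13/16, -5/16] . (h_0, h_2) = 1
  [-1/16, 7/16] . (h_0, h_2) = 1

Solving yields:
  h_0 = 96/43
  h_2 = 112/43

Starting state is 0, so the expected hitting time is h_0 = 96/43.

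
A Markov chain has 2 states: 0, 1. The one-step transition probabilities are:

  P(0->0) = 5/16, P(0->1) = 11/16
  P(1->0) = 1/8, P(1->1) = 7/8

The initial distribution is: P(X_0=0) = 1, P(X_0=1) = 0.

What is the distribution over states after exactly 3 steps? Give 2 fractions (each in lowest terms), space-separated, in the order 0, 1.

Propagating the distribution step by step (d_{t+1} = d_t * P):
d_0 = (0=1, 1=0)
  d_1[0] = 1*5/16 + 0*1/8 = 5/16
  d_1[1] = 1*11/16 + 0*7/8 = 11/16
d_1 = (0=5/16, 1=11/16)
  d_2[0] = 5/16*5/16 + 11/16*1/8 = 47/256
  d_2[1] = 5/16*11/16 + 11/16*7/8 = 209/256
d_2 = (0=47/256, 1=209/256)
  d_3[0] = 47/256*5/16 + 209/256*1/8 = 653/4096
  d_3[1] = 47/256*11/16 + 209/256*7/8 = 3443/4096
d_3 = (0=653/4096, 1=3443/4096)

Answer: 653/4096 3443/4096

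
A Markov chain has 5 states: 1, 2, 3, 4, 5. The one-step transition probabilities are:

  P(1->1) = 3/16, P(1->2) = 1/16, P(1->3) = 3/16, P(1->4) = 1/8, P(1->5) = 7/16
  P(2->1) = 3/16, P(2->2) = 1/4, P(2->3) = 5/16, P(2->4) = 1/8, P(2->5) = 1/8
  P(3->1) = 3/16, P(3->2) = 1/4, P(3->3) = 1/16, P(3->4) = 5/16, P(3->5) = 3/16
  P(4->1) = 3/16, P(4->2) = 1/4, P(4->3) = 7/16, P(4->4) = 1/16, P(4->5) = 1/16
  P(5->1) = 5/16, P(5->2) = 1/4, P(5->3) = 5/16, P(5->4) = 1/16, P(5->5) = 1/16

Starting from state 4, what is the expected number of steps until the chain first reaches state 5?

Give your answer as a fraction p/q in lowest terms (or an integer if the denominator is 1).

Answer: 45056/8079

Derivation:
Let h_i = expected steps to first reach 5 from state i.
Boundary: h_5 = 0.
First-step equations for the other states:
  h_1 = 1 + 3/16*h_1 + 1/16*h_2 + 3/16*h_3 + 1/8*h_4 + 7/16*h_5
  h_2 = 1 + 3/16*h_1 + 1/4*h_2 + 5/16*h_3 + 1/8*h_4 + 1/8*h_5
  h_3 = 1 + 3/16*h_1 + 1/4*h_2 + 1/16*h_3 + 5/16*h_4 + 3/16*h_5
  h_4 = 1 + 3/16*h_1 + 1/4*h_2 + 7/16*h_3 + 1/16*h_4 + 1/16*h_5

Substituting h_5 = 0 and rearranging gives the linear system (I - Q) h = 1:
  [13/16, -1/16, -3/16, -1/8] . (h_1, h_2, h_3, h_4) = 1
  [-3/16, 3/4, -5/16, -1/8] . (h_1, h_2, h_3, h_4) = 1
  [-3/16, -1/4, 15/16, -5/16] . (h_1, h_2, h_3, h_4) = 1
  [-3/16, -1/4, -7/16, 15/16] . (h_1, h_2, h_3, h_4) = 1

Solving yields:
  h_1 = 9872/2693
  h_2 = 42752/8079
  h_3 = 40960/8079
  h_4 = 45056/8079

Starting state is 4, so the expected hitting time is h_4 = 45056/8079.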